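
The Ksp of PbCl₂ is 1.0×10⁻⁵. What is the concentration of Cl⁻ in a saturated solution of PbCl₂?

2.7×10⁻² M

PbCl₂(s) ⇌ Pb²⁺(aq) + 2 Cl⁻(aq)
For each mole of PbCl₂ that dissolves per liter, [Pb²⁺] = s and [Cl⁻] = 2s; let s denote this solubility.
Ksp = [Pb²⁺][Cl⁻]^2 = s · (2s)^2 = 4s^3 = 1.0×10⁻⁵
s = 1.4×10⁻² M
[Cl⁻] = 2s = 2.7×10⁻² M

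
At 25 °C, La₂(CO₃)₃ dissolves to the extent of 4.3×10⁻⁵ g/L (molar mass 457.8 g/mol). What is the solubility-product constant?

Convert to molarity: s = 4.3×10⁻⁵ / 457.8 = 9.393×10⁻⁸ mol/L
La₂(CO₃)₃(s) ⇌ 2 La³⁺(aq) + 3 CO₃²⁻(aq)
Call the molar solubility s, so that [La³⁺] = 2s and [CO₃²⁻] = 3s.
Ksp = [La³⁺]^2[CO₃²⁻]^3 = (2s)^2 · (3s)^3 = 108s^5
Ksp = 108 × (9.393×10⁻⁸)^5 = 7.9×10⁻³⁴

Ksp = 7.9×10⁻³⁴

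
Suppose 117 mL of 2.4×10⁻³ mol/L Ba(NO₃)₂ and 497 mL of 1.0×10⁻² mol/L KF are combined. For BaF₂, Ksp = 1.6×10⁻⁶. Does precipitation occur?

After mixing, V = 117 mL + 497 mL = 614 mL.
[Ba²⁺] = (2.4×10⁻³)(117)/614 = 4.6×10⁻⁴ mol/L
[F⁻] = (1.0×10⁻²)(497)/614 = 8.1×10⁻³ mol/L
Q = [Ba²⁺][F⁻]^2 = 3.0×10⁻⁸
Since Q (3.0×10⁻⁸) is less than Ksp (1.6×10⁻⁶), no BaF₂ precipitates.

No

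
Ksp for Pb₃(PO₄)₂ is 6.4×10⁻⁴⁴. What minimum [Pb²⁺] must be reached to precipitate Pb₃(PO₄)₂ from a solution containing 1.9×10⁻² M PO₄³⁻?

5.6×10⁻¹⁴ M

Each salt precipitates once Q = Ksp for that salt.
Pb₃(PO₄)₂(s) ⇌ 3 Pb²⁺(aq) + 2 PO₄³⁻(aq)
Ksp = [Pb²⁺]^3[PO₄³⁻]^2 = [Pb²⁺]^3(1.9×10⁻²)^2
[Pb²⁺]^3 = 6.4×10⁻⁴⁴ / (1.9×10⁻²)^2 = 1.8×10⁻⁴⁰
[Pb²⁺] = 5.6×10⁻¹⁴ M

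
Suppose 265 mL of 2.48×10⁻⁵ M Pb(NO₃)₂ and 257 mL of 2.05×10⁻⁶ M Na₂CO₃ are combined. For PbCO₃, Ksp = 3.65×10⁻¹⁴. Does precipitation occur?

Yes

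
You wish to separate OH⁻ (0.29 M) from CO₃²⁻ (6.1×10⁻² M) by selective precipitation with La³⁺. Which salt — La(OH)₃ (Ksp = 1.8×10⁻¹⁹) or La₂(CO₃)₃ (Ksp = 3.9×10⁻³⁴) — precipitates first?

La(OH)₃

Precipitation of each salt begins when its ion product equals Ksp.
For La(OH)₃: [La³⁺] = (Ksp/[OH⁻]^3) = 7.4×10⁻¹⁸ M
For La₂(CO₃)₃: [La³⁺] = (Ksp/[CO₃²⁻]^3)^(1/2) = 1.3×10⁻¹⁵ M
Since La(OH)₃ needs less La³⁺ to reach saturation, it precipitates first.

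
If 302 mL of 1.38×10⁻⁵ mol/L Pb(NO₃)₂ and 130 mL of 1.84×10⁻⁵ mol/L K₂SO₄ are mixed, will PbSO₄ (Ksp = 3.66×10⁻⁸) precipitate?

After mixing, V = 302 mL + 130 mL = 432 mL.
[Pb²⁺] = (1.38×10⁻⁵)(302)/432 = 9.65×10⁻⁶ mol/L
[SO₄²⁻] = (1.84×10⁻⁵)(130)/432 = 5.54×10⁻⁶ mol/L
Q = [Pb²⁺][SO₄²⁻] = 5.34×10⁻¹¹
Since Q (5.34×10⁻¹¹) is less than Ksp (3.66×10⁻⁸), no PbSO₄ precipitates.

No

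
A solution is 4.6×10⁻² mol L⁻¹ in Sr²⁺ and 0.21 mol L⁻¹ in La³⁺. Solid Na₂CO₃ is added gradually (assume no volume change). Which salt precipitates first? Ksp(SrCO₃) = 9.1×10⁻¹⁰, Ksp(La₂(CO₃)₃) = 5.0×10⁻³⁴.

La₂(CO₃)₃

A salt starts to precipitate once the ion product Q reaches its Ksp.
For SrCO₃: [CO₃²⁻] = (Ksp/[Sr²⁺]) = 2.0×10⁻⁸ mol L⁻¹
For La₂(CO₃)₃: [CO₃²⁻] = (Ksp/[La³⁺]^2)^(1/3) = 2.2×10⁻¹¹ mol L⁻¹
La₂(CO₃)₃ requires the lower [CO₃²⁻], so it precipitates first.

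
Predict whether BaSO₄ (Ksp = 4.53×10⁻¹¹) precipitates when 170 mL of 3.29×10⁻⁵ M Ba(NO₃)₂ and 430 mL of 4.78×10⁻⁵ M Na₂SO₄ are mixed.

Yes

Total volume after mixing = 170 + 430 = 600 mL.
[Ba²⁺] = (3.29×10⁻⁵)(170)/600 = 9.32×10⁻⁶ M
[SO₄²⁻] = (4.78×10⁻⁵)(430)/600 = 3.43×10⁻⁵ M
Q = [Ba²⁺][SO₄²⁻] = 3.19×10⁻¹⁰
Because Q > Ksp (3.19×10⁻¹⁰ vs 4.53×10⁻¹¹), a precipitate of BaSO₄ forms.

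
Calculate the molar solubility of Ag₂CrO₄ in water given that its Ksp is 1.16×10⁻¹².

6.62×10⁻⁵ M

Ag₂CrO₄(s) ⇌ 2 Ag⁺(aq) + CrO₄²⁻(aq)
Let s be the molar solubility. Then [Ag⁺] = 2s and [CrO₄²⁻] = s.
Ksp = [Ag⁺]^2[CrO₄²⁻] = (2s)^2 · s = 4s^3
4s^3 = 1.16×10⁻¹²  ⇒  s^3 = 2.90×10⁻¹³
s = 6.62×10⁻⁵ mol/L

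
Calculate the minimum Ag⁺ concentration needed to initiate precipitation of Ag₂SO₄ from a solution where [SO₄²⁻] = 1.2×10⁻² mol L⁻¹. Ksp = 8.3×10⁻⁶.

2.6×10⁻² M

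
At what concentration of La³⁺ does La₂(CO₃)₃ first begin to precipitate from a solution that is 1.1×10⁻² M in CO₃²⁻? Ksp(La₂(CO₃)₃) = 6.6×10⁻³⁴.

A salt starts to precipitate once the ion product Q reaches its Ksp.
La₂(CO₃)₃(s) ⇌ 2 La³⁺(aq) + 3 CO₃²⁻(aq)
Ksp = [La³⁺]^2[CO₃²⁻]^3 = [La³⁺]^2(1.1×10⁻²)^3
[La³⁺]^2 = 6.6×10⁻³⁴ / (1.1×10⁻²)^3 = 5.0×10⁻²⁸
[La³⁺] = 2.2×10⁻¹⁴ M

2.2×10⁻¹⁴ M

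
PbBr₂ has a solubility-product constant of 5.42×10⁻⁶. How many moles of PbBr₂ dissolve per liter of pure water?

PbBr₂(s) ⇌ Pb²⁺(aq) + 2 Br⁻(aq)
With molar solubility s: [Pb²⁺] = s, [Br⁻] = 2s.
Ksp = [Pb²⁺][Br⁻]^2 = s · (2s)^2 = 4s^3
4s^3 = 5.42×10⁻⁶  ⇒  s^3 = 1.36×10⁻⁶
Taking the 3rd root, s = 1.11×10⁻² M.

1.11×10⁻² M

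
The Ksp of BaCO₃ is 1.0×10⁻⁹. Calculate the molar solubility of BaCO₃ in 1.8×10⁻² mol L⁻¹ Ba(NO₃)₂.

BaCO₃(s) ⇌ Ba²⁺(aq) + CO₃²⁻(aq)
With Ba²⁺ already at 1.8×10⁻² mol L⁻¹ and s small, take [Ba²⁺] ≈ 1.8×10⁻² mol L⁻¹ and [CO₃²⁻] = s.
Ksp = [Ba²⁺][CO₃²⁻] = (1.8×10⁻²)s
s = 1.0×10⁻⁹ / (1.8×10⁻²) = 5.6×10⁻⁸
s = 5.6×10⁻⁸ mol L⁻¹

5.6×10⁻⁸ M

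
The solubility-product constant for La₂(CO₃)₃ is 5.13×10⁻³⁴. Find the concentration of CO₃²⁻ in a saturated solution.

2.58×10⁻⁷ M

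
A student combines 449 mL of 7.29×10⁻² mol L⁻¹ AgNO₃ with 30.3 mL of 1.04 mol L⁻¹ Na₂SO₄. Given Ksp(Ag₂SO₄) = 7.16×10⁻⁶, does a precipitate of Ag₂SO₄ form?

Yes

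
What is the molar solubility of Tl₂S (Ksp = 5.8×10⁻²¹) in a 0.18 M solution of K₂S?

9.0×10⁻¹¹ M

Tl₂S(s) ⇌ 2 Tl⁺(aq) + S²⁻(aq)
Let s be the solubility of Tl₂S here. The common ion gives [S²⁻] ≈ 0.18 M, and [Tl⁺] = 2s.
Ksp = [Tl⁺]^2[S²⁻] = (2s)^2(0.18)
(2s)^2 = 5.8×10⁻²¹ / (0.18) = 3.2×10⁻²⁰
s = 9.0×10⁻¹¹ M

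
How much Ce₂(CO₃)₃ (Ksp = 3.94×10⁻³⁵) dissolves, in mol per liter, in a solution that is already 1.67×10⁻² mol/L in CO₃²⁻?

Ce₂(CO₃)₃(s) ⇌ 2 Ce³⁺(aq) + 3 CO₃²⁻(aq)
The solution already contains CO₃²⁻ at 1.67×10⁻² mol/L. Let s be the molar solubility of Ce₂(CO₃)₃.
[CO₃²⁻] ≈ 1.67×10⁻² mol/L (common ion dominates); [Ce³⁺] = 2s.
Ksp = [Ce³⁺]^2[CO₃²⁻]^3 = (2s)^2(1.67×10⁻²)^3
(2s)^2 = 3.94×10⁻³⁵ / (1.67×10⁻²)^3 = 8.46×10⁻³⁰
s = 1.45×10⁻¹⁵ mol/L

1.45×10⁻¹⁵ M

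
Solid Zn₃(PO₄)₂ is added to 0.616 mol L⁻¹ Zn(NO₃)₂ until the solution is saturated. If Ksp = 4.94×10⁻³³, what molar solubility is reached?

Zn₃(PO₄)₂(s) ⇌ 3 Zn²⁺(aq) + 2 PO₄³⁻(aq)
Zn²⁺ is already present at 0.616 mol L⁻¹. If s mol/L of Zn₃(PO₄)₂ dissolves, [PO₄³⁻] = 2s while [Zn²⁺] ≈ 0.616 mol L⁻¹.
Ksp = [Zn²⁺]^3[PO₄³⁻]^2 = (0.616)^3(2s)^2
(2s)^2 = 4.94×10⁻³³ / (0.616)^3 = 2.11×10⁻³²
s = 7.27×10⁻¹⁷ mol L⁻¹

7.27×10⁻¹⁷ M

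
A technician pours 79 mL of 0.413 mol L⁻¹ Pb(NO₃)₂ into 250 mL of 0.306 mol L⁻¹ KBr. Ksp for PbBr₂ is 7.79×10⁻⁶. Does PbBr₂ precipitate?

Total volume after mixing = 79 + 250 = 329 mL.
[Pb²⁺] = (0.413)(79)/329 = 9.92×10⁻² mol L⁻¹
[Br⁻] = (0.306)(250)/329 = 0.233 mol L⁻¹
Q = [Pb²⁺][Br⁻]^2 = 5.36×10⁻³
Since Q (5.36×10⁻³) exceeds Ksp (7.79×10⁻⁶), PbBr₂ will precipitate.

Yes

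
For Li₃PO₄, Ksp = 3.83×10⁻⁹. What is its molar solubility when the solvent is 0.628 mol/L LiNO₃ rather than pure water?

Li₃PO₄(s) ⇌ 3 Li⁺(aq) + PO₄³⁻(aq)
The solution already contains Li⁺ at 0.628 mol/L. Let s be the molar solubility of Li₃PO₄.
[Li⁺] ≈ 0.628 mol/L (common ion dominates); [PO₄³⁻] = s.
Ksp = [Li⁺]^3[PO₄³⁻] = (0.628)^3s
s = 3.83×10⁻⁹ / (0.628)^3 = 1.55×10⁻⁸
s = 1.55×10⁻⁸ mol/L

1.55×10⁻⁸ M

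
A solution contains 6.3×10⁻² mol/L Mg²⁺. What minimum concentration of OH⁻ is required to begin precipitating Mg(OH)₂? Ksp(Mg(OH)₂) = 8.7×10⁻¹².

The threshold for precipitation is Q = Ksp.
Mg(OH)₂(s) ⇌ Mg²⁺(aq) + 2 OH⁻(aq)
Ksp = [Mg²⁺][OH⁻]^2 = [OH⁻]^2(6.3×10⁻²)
[OH⁻]^2 = 8.7×10⁻¹² / (6.3×10⁻²) = 1.4×10⁻¹⁰
[OH⁻] = 1.2×10⁻⁵ mol/L

1.2×10⁻⁵ M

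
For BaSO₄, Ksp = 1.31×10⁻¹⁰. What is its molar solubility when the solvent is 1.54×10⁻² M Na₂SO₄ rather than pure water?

8.51×10⁻⁹ M

BaSO₄(s) ⇌ Ba²⁺(aq) + SO₄²⁻(aq)
SO₄²⁻ is already present at 1.54×10⁻² M. If s mol/L of BaSO₄ dissolves, [Ba²⁺] = s while [SO₄²⁻] ≈ 1.54×10⁻² M.
Ksp = [Ba²⁺][SO₄²⁻] = s(1.54×10⁻²)
s = 1.31×10⁻¹⁰ / (1.54×10⁻²) = 8.51×10⁻⁹
s = 8.51×10⁻⁹ M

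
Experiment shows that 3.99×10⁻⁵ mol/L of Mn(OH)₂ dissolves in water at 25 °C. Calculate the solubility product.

Mn(OH)₂(s) ⇌ Mn²⁺(aq) + 2 OH⁻(aq)
With molar solubility s: [Mn²⁺] = s, [OH⁻] = 2s.
Ksp = [Mn²⁺][OH⁻]^2 = s · (2s)^2 = 4s^3
Ksp = 4 × (3.99×10⁻⁵)^3 = 2.54×10⁻¹³

Ksp = 2.54×10⁻¹³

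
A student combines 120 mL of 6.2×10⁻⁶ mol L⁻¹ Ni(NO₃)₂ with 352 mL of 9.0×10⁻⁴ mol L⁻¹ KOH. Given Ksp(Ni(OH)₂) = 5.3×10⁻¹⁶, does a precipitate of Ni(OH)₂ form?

Yes

After mixing, V = 120 mL + 352 mL = 472 mL.
[Ni²⁺] = (6.2×10⁻⁶)(120)/472 = 1.6×10⁻⁶ mol L⁻¹
[OH⁻] = (9.0×10⁻⁴)(352)/472 = 6.7×10⁻⁴ mol L⁻¹
Q = [Ni²⁺][OH⁻]^2 = 7.1×10⁻¹³
Since Q (7.1×10⁻¹³) exceeds Ksp (5.3×10⁻¹⁶), Ni(OH)₂ will precipitate.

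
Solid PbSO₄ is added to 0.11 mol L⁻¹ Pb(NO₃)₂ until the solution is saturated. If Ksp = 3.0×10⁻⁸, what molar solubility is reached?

2.7×10⁻⁷ M

PbSO₄(s) ⇌ Pb²⁺(aq) + SO₄²⁻(aq)
The solution already contains Pb²⁺ at 0.11 mol L⁻¹. Let s be the molar solubility of PbSO₄.
[Pb²⁺] ≈ 0.11 mol L⁻¹ (common ion dominates); [SO₄²⁻] = s.
Ksp = [Pb²⁺][SO₄²⁻] = (0.11)s
s = 3.0×10⁻⁸ / (0.11) = 2.7×10⁻⁷
s = 2.7×10⁻⁷ mol L⁻¹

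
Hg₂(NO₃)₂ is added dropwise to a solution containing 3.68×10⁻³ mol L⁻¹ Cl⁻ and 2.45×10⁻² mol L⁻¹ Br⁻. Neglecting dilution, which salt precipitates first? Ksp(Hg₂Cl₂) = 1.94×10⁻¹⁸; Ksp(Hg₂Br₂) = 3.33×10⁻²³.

Hg₂Br₂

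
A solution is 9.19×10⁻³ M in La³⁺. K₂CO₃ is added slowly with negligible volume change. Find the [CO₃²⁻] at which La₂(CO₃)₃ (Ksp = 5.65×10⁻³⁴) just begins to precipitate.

Precipitation of each salt begins when its ion product equals Ksp.
La₂(CO₃)₃(s) ⇌ 2 La³⁺(aq) + 3 CO₃²⁻(aq)
Ksp = [La³⁺]^2[CO₃²⁻]^3 = [CO₃²⁻]^3(9.19×10⁻³)^2
[CO₃²⁻]^3 = 5.65×10⁻³⁴ / (9.19×10⁻³)^2 = 6.69×10⁻³⁰
[CO₃²⁻] = 1.88×10⁻¹⁰ M

1.88×10⁻¹⁰ M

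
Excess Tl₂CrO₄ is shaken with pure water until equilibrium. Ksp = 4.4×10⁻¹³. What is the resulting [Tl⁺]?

Tl₂CrO₄(s) ⇌ 2 Tl⁺(aq) + CrO₄²⁻(aq)
Call the molar solubility s, so that [Tl⁺] = 2s and [CrO₄²⁻] = s.
Ksp = [Tl⁺]^2[CrO₄²⁻] = (2s)^2 · s = 4s^3 = 4.4×10⁻¹³
s = 4.8×10⁻⁵ M
[Tl⁺] = 2s = 9.6×10⁻⁵ M

9.6×10⁻⁵ M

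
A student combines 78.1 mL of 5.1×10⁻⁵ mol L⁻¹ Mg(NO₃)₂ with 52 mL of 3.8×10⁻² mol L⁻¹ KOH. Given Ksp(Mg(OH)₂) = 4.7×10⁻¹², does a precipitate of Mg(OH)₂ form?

Yes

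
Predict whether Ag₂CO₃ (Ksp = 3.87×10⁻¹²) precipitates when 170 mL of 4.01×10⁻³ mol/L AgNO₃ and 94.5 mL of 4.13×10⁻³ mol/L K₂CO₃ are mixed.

After mixing, V = 170 mL + 94.5 mL = 264.5 mL.
[Ag⁺] = (4.01×10⁻³)(170)/264.5 = 2.58×10⁻³ mol/L
[CO₃²⁻] = (4.13×10⁻³)(94.5)/264.5 = 1.48×10⁻³ mol/L
Q = [Ag⁺]^2[CO₃²⁻] = 9.80×10⁻⁹
Because Q > Ksp (9.80×10⁻⁹ vs 3.87×10⁻¹²), a precipitate of Ag₂CO₃ forms.

Yes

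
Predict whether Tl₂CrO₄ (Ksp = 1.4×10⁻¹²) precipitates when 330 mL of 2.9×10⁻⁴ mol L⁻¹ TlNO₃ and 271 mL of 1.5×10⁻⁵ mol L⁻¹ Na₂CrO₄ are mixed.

No

Total volume after mixing = 330 + 271 = 601 mL.
[Tl⁺] = (2.9×10⁻⁴)(330)/601 = 1.6×10⁻⁴ mol L⁻¹
[CrO₄²⁻] = (1.5×10⁻⁵)(271)/601 = 6.8×10⁻⁶ mol L⁻¹
Q = [Tl⁺]^2[CrO₄²⁻] = 1.7×10⁻¹³
Q = 1.7×10⁻¹³ < Ksp = 1.4×10⁻¹², so the solution is unsaturated and no precipitate forms.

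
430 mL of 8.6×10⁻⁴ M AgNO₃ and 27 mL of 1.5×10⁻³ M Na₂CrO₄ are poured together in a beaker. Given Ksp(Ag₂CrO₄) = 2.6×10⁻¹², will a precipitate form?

Yes

Total volume after mixing = 430 + 27 = 457 mL.
[Ag⁺] = (8.6×10⁻⁴)(430)/457 = 8.1×10⁻⁴ M
[CrO₄²⁻] = (1.5×10⁻³)(27)/457 = 8.9×10⁻⁵ M
Q = [Ag⁺]^2[CrO₄²⁻] = 5.8×10⁻¹¹
Since Q (5.8×10⁻¹¹) exceeds Ksp (2.6×10⁻¹²), Ag₂CrO₄ will precipitate.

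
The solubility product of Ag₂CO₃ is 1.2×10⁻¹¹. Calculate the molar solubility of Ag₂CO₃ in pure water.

Ag₂CO₃(s) ⇌ 2 Ag⁺(aq) + CO₃²⁻(aq)
Let s be the molar solubility. Then [Ag⁺] = 2s and [CO₃²⁻] = s.
Ksp = [Ag⁺]^2[CO₃²⁻] = (2s)^2 · s = 4s^3
4s^3 = 1.2×10⁻¹¹  ⇒  s^3 = 3.0×10⁻¹²
s = 1.4×10⁻⁴ mol L⁻¹

1.4×10⁻⁴ M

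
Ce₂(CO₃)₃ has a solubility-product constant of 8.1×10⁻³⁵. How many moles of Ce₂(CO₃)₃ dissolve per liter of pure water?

Ce₂(CO₃)₃(s) ⇌ 2 Ce³⁺(aq) + 3 CO₃²⁻(aq)
If s mol/L of Ce₂(CO₃)₃ dissolves, [Ce³⁺] = 2s and [CO₃²⁻] = 3s.
Ksp = [Ce³⁺]^2[CO₃²⁻]^3 = (2s)^2 · (3s)^3 = 108s^5
108s^5 = 8.1×10⁻³⁵  ⇒  s^5 = 7.5×10⁻³⁷
Taking the 5th root, s = 6.0×10⁻⁸ mol/L.

6.0×10⁻⁸ M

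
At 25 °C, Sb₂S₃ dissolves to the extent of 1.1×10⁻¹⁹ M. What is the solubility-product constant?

Ksp = 1.7×10⁻⁹³

Sb₂S₃(s) ⇌ 2 Sb³⁺(aq) + 3 S²⁻(aq)
Let s be the molar solubility. Then [Sb³⁺] = 2s and [S²⁻] = 3s.
Ksp = [Sb³⁺]^2[S²⁻]^3 = (2s)^2 · (3s)^3 = 108s^5
Ksp = 108 × (1.1×10⁻¹⁹)^5 = 1.7×10⁻⁹³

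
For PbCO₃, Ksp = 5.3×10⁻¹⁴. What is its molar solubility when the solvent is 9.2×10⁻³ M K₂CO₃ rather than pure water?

5.8×10⁻¹² M

PbCO₃(s) ⇌ Pb²⁺(aq) + CO₃²⁻(aq)
CO₃²⁻ is already present at 9.2×10⁻³ M. If s mol/L of PbCO₃ dissolves, [Pb²⁺] = s while [CO₃²⁻] ≈ 9.2×10⁻³ M.
Ksp = [Pb²⁺][CO₃²⁻] = s(9.2×10⁻³)
s = 5.3×10⁻¹⁴ / (9.2×10⁻³) = 5.8×10⁻¹²
s = 5.8×10⁻¹² M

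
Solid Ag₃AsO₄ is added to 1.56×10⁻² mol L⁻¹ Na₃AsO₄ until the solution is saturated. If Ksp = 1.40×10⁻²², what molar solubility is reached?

6.93×10⁻⁸ M

Ag₃AsO₄(s) ⇌ 3 Ag⁺(aq) + AsO₄³⁻(aq)
With AsO₄³⁻ already at 1.56×10⁻² mol L⁻¹ and s small, take [AsO₄³⁻] ≈ 1.56×10⁻² mol L⁻¹ and [Ag⁺] = 3s.
Ksp = [Ag⁺]^3[AsO₄³⁻] = (3s)^3(1.56×10⁻²)
(3s)^3 = 1.40×10⁻²² / (1.56×10⁻²) = 8.97×10⁻²¹
s = 6.93×10⁻⁸ mol L⁻¹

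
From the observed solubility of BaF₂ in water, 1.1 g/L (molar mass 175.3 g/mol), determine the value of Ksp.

Ksp = 9.9×10⁻⁷

s = (1.1 g L⁻¹)/(175.3 g mol⁻¹) = 6.275×10⁻³ M
BaF₂(s) ⇌ Ba²⁺(aq) + 2 F⁻(aq)
For each mole of BaF₂ that dissolves per liter, [Ba²⁺] = s and [F⁻] = 2s; let s denote this solubility.
Ksp = [Ba²⁺][F⁻]^2 = s · (2s)^2 = 4s^3
Ksp = 4 × (6.275×10⁻³)^3 = 9.9×10⁻⁷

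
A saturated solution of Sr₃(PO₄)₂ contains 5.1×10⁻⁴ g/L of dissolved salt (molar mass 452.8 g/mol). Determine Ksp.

Ksp = 2.0×10⁻²⁸

Molar solubility s = (5.1×10⁻⁴ g/L) / (452.8 g/mol) = 1.126×10⁻⁶ mol/L
Sr₃(PO₄)₂(s) ⇌ 3 Sr²⁺(aq) + 2 PO₄³⁻(aq)
Let s be the molar solubility. Then [Sr²⁺] = 3s and [PO₄³⁻] = 2s.
Ksp = [Sr²⁺]^3[PO₄³⁻]^2 = (3s)^3 · (2s)^2 = 108s^5
Ksp = 108 × (1.126×10⁻⁶)^5 = 2.0×10⁻²⁸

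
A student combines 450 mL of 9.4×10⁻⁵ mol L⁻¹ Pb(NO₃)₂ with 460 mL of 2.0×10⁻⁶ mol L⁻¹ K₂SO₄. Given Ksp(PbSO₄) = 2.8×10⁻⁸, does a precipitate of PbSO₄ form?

No

The combined volume is 910 mL.
[Pb²⁺] = (9.4×10⁻⁵)(450)/910 = 4.6×10⁻⁵ mol L⁻¹
[SO₄²⁻] = (2.0×10⁻⁶)(460)/910 = 1.0×10⁻⁶ mol L⁻¹
Q = [Pb²⁺][SO₄²⁻] = 4.7×10⁻¹¹
Q = 4.7×10⁻¹¹ < Ksp = 2.8×10⁻⁸, so the solution is unsaturated and no precipitate forms.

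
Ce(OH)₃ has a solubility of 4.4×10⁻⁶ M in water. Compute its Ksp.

Ksp = 1.0×10⁻²⁰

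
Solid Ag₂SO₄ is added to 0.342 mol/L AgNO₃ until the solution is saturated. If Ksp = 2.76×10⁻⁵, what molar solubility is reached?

Ag₂SO₄(s) ⇌ 2 Ag⁺(aq) + SO₄²⁻(aq)
Let s be the solubility of Ag₂SO₄ here. The common ion gives [Ag⁺] ≈ 0.342 mol/L, and [SO₄²⁻] = s.
Ksp = [Ag⁺]^2[SO₄²⁻] = (0.342)^2s
s = 2.76×10⁻⁵ / (0.342)^2 = 2.36×10⁻⁴
s = 2.36×10⁻⁴ mol/L

2.36×10⁻⁴ M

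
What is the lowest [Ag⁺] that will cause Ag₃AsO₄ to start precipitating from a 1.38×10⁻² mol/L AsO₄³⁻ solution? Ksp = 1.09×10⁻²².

1.99×10⁻⁷ M

Each salt precipitates once Q = Ksp for that salt.
Ag₃AsO₄(s) ⇌ 3 Ag⁺(aq) + AsO₄³⁻(aq)
Ksp = [Ag⁺]^3[AsO₄³⁻] = [Ag⁺]^3(1.38×10⁻²)
[Ag⁺]^3 = 1.09×10⁻²² / (1.38×10⁻²) = 7.90×10⁻²¹
[Ag⁺] = 1.99×10⁻⁷ mol/L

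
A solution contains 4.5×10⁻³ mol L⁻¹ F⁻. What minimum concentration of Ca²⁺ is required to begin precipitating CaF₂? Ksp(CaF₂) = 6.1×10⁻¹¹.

A salt starts to precipitate once the ion product Q reaches its Ksp.
CaF₂(s) ⇌ Ca²⁺(aq) + 2 F⁻(aq)
Ksp = [Ca²⁺][F⁻]^2 = [Ca²⁺](4.5×10⁻³)^2
[Ca²⁺] = 6.1×10⁻¹¹ / (4.5×10⁻³)^2 = 3.0×10⁻⁶
[Ca²⁺] = 3.0×10⁻⁶ mol L⁻¹

3.0×10⁻⁶ M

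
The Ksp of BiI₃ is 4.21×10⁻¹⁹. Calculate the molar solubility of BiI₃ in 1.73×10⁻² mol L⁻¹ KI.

8.13×10⁻¹⁴ M

BiI₃(s) ⇌ Bi³⁺(aq) + 3 I⁻(aq)
I⁻ is already present at 1.73×10⁻² mol L⁻¹. If s mol/L of BiI₃ dissolves, [Bi³⁺] = s while [I⁻] ≈ 1.73×10⁻² mol L⁻¹.
Ksp = [Bi³⁺][I⁻]^3 = s(1.73×10⁻²)^3
s = 4.21×10⁻¹⁹ / (1.73×10⁻²)^3 = 8.13×10⁻¹⁴
s = 8.13×10⁻¹⁴ mol L⁻¹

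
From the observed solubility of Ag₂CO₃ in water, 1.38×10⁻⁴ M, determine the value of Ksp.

Ksp = 1.05×10⁻¹¹

Ag₂CO₃(s) ⇌ 2 Ag⁺(aq) + CO₃²⁻(aq)
For each mole of Ag₂CO₃ that dissolves per liter, [Ag⁺] = 2s and [CO₃²⁻] = s; let s denote this solubility.
Ksp = [Ag⁺]^2[CO₃²⁻] = (2s)^2 · s = 4s^3
Ksp = 4 × (1.38×10⁻⁴)^3 = 1.05×10⁻¹¹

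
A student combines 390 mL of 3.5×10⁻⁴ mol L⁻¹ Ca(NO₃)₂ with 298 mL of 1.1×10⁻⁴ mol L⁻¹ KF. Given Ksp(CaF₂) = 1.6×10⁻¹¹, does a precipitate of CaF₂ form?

After mixing, V = 390 mL + 298 mL = 688 mL.
[Ca²⁺] = (3.5×10⁻⁴)(390)/688 = 2.0×10⁻⁴ mol L⁻¹
[F⁻] = (1.1×10⁻⁴)(298)/688 = 4.8×10⁻⁵ mol L⁻¹
Q = [Ca²⁺][F⁻]^2 = 4.5×10⁻¹³
Q < Ksp (4.5×10⁻¹³ vs 1.6×10⁻¹¹); the solution remains unsaturated and no precipitate forms.

No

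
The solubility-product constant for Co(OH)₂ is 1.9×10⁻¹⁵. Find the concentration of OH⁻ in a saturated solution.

1.6×10⁻⁵ M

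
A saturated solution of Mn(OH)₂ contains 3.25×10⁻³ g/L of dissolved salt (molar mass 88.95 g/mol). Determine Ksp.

Ksp = 1.95×10⁻¹³

s = (3.25×10⁻³ g L⁻¹)/(88.95 g mol⁻¹) = 3.6537×10⁻⁵ M
Mn(OH)₂(s) ⇌ Mn²⁺(aq) + 2 OH⁻(aq)
Let s be the molar solubility. Then [Mn²⁺] = s and [OH⁻] = 2s.
Ksp = [Mn²⁺][OH⁻]^2 = s · (2s)^2 = 4s^3
Ksp = 4 × (3.6537×10⁻⁵)^3 = 1.95×10⁻¹³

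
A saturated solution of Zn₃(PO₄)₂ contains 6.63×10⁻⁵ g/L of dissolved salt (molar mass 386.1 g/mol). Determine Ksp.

Ksp = 1.61×10⁻³²

s = (6.63×10⁻⁵ g L⁻¹)/(386.1 g mol⁻¹) = 1.7172×10⁻⁷ M
Zn₃(PO₄)₂(s) ⇌ 3 Zn²⁺(aq) + 2 PO₄³⁻(aq)
With molar solubility s: [Zn²⁺] = 3s, [PO₄³⁻] = 2s.
Ksp = [Zn²⁺]^3[PO₄³⁻]^2 = (3s)^3 · (2s)^2 = 108s^5
Ksp = 108 × (1.7172×10⁻⁷)^5 = 1.61×10⁻³²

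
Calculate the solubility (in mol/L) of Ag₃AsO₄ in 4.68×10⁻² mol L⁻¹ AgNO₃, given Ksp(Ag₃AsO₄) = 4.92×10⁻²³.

4.80×10⁻¹⁹ M

Ag₃AsO₄(s) ⇌ 3 Ag⁺(aq) + AsO₄³⁻(aq)
Ag⁺ is already present at 4.68×10⁻² mol L⁻¹. If s mol/L of Ag₃AsO₄ dissolves, [AsO₄³⁻] = s while [Ag⁺] ≈ 4.68×10⁻² mol L⁻¹.
Ksp = [Ag⁺]^3[AsO₄³⁻] = (4.68×10⁻²)^3s
s = 4.92×10⁻²³ / (4.68×10⁻²)^3 = 4.80×10⁻¹⁹
s = 4.80×10⁻¹⁹ mol L⁻¹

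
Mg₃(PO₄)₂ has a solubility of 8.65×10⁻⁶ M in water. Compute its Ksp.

Mg₃(PO₄)₂(s) ⇌ 3 Mg²⁺(aq) + 2 PO₄³⁻(aq)
If s mol/L of Mg₃(PO₄)₂ dissolves, [Mg²⁺] = 3s and [PO₄³⁻] = 2s.
Ksp = [Mg²⁺]^3[PO₄³⁻]^2 = (3s)^3 · (2s)^2 = 108s^5
Ksp = 108 × (8.65×10⁻⁶)^5 = 5.23×10⁻²⁴

Ksp = 5.23×10⁻²⁴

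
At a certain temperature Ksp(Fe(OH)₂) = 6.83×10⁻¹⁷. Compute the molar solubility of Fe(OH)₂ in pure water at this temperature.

Fe(OH)₂(s) ⇌ Fe²⁺(aq) + 2 OH⁻(aq)
If s mol/L of Fe(OH)₂ dissolves, [Fe²⁺] = s and [OH⁻] = 2s.
Ksp = [Fe²⁺][OH⁻]^2 = s · (2s)^2 = 4s^3
4s^3 = 6.83×10⁻¹⁷  ⇒  s^3 = 1.71×10⁻¹⁷
s = (1.71×10⁻¹⁷)^(1/3) = 2.58×10⁻⁶ mol L⁻¹

2.58×10⁻⁶ M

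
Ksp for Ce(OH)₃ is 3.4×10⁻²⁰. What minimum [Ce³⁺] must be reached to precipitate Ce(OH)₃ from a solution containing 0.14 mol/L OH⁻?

Precipitation begins when Q = Ksp.
Ce(OH)₃(s) ⇌ Ce³⁺(aq) + 3 OH⁻(aq)
Ksp = [Ce³⁺][OH⁻]^3 = [Ce³⁺](0.14)^3
[Ce³⁺] = 3.4×10⁻²⁰ / (0.14)^3 = 1.2×10⁻¹⁷
[Ce³⁺] = 1.2×10⁻¹⁷ mol/L

1.2×10⁻¹⁷ M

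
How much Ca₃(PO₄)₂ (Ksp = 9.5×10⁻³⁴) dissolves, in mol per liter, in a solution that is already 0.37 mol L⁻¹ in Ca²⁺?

6.8×10⁻¹⁷ M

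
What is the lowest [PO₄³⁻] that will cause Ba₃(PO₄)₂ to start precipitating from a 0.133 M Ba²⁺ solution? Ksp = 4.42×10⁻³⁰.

Precipitation begins when Q = Ksp.
Ba₃(PO₄)₂(s) ⇌ 3 Ba²⁺(aq) + 2 PO₄³⁻(aq)
Ksp = [Ba²⁺]^3[PO₄³⁻]^2 = [PO₄³⁻]^2(0.133)^3
[PO₄³⁻]^2 = 4.42×10⁻³⁰ / (0.133)^3 = 1.88×10⁻²⁷
[PO₄³⁻] = 4.33×10⁻¹⁴ M

4.33×10⁻¹⁴ M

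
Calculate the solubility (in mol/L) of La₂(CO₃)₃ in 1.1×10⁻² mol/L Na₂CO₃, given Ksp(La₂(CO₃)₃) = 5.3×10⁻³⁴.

1.0×10⁻¹⁴ M

La₂(CO₃)₃(s) ⇌ 2 La³⁺(aq) + 3 CO₃²⁻(aq)
CO₃²⁻ is already present at 1.1×10⁻² mol/L. If s mol/L of La₂(CO₃)₃ dissolves, [La³⁺] = 2s while [CO₃²⁻] ≈ 1.1×10⁻² mol/L.
Ksp = [La³⁺]^2[CO₃²⁻]^3 = (2s)^2(1.1×10⁻²)^3
(2s)^2 = 5.3×10⁻³⁴ / (1.1×10⁻²)^3 = 4.0×10⁻²⁸
s = 1.0×10⁻¹⁴ mol/L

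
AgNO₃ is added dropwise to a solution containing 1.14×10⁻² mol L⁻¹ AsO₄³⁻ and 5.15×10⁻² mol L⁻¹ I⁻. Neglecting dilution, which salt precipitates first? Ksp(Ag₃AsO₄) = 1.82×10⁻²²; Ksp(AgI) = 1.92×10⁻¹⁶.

AgI

A salt starts to precipitate once the ion product Q reaches its Ksp.
For Ag₃AsO₄: [Ag⁺] = (Ksp/[AsO₄³⁻])^(1/3) = 2.52×10⁻⁷ mol L⁻¹
For AgI: [Ag⁺] = (Ksp/[I⁻]) = 3.73×10⁻¹⁵ mol L⁻¹
The smaller threshold [Ag⁺] is reached first, so AgI precipitates first.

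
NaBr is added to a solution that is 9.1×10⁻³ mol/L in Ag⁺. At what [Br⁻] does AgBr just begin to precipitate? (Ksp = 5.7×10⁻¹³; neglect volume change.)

6.3×10⁻¹¹ M

A salt starts to precipitate once the ion product Q reaches its Ksp.
AgBr(s) ⇌ Ag⁺(aq) + Br⁻(aq)
Ksp = [Ag⁺][Br⁻] = [Br⁻](9.1×10⁻³)
[Br⁻] = 5.7×10⁻¹³ / (9.1×10⁻³) = 6.3×10⁻¹¹
[Br⁻] = 6.3×10⁻¹¹ mol/L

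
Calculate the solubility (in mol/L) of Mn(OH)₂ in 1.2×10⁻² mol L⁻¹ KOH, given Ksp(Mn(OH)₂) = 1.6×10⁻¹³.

1.1×10⁻⁹ M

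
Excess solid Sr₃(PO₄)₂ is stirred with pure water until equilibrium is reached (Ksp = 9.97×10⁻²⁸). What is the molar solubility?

1.56×10⁻⁶ M

Sr₃(PO₄)₂(s) ⇌ 3 Sr²⁺(aq) + 2 PO₄³⁻(aq)
With molar solubility s: [Sr²⁺] = 3s, [PO₄³⁻] = 2s.
Ksp = [Sr²⁺]^3[PO₄³⁻]^2 = (3s)^3 · (2s)^2 = 108s^5
108s^5 = 9.97×10⁻²⁸  ⇒  s^5 = 9.23×10⁻³⁰
s = (9.23×10⁻³⁰)^(1/5) = 1.56×10⁻⁶ mol L⁻¹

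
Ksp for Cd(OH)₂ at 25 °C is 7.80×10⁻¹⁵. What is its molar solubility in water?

1.25×10⁻⁵ M

Cd(OH)₂(s) ⇌ Cd²⁺(aq) + 2 OH⁻(aq)
For each mole of Cd(OH)₂ that dissolves per liter, [Cd²⁺] = s and [OH⁻] = 2s; let s denote this solubility.
Ksp = [Cd²⁺][OH⁻]^2 = s · (2s)^2 = 4s^3
4s^3 = 7.80×10⁻¹⁵  ⇒  s^3 = 1.95×10⁻¹⁵
s = 1.25×10⁻⁵ M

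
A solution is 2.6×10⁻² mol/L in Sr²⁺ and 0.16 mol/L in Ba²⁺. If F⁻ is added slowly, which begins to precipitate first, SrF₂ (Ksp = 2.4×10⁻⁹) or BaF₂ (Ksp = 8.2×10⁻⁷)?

SrF₂

Each salt precipitates once Q = Ksp for that salt.
For SrF₂: [F⁻] = (Ksp/[Sr²⁺])^(1/2) = 3.0×10⁻⁴ mol/L
For BaF₂: [F⁻] = (Ksp/[Ba²⁺])^(1/2) = 2.3×10⁻³ mol/L
The smaller threshold [F⁻] is reached first, so SrF₂ precipitates first.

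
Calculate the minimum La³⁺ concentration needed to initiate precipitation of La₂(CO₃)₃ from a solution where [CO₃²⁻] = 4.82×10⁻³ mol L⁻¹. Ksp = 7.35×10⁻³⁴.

8.10×10⁻¹⁴ M

The threshold for precipitation is Q = Ksp.
La₂(CO₃)₃(s) ⇌ 2 La³⁺(aq) + 3 CO₃²⁻(aq)
Ksp = [La³⁺]^2[CO₃²⁻]^3 = [La³⁺]^2(4.82×10⁻³)^3
[La³⁺]^2 = 7.35×10⁻³⁴ / (4.82×10⁻³)^3 = 6.56×10⁻²⁷
[La³⁺] = 8.10×10⁻¹⁴ mol L⁻¹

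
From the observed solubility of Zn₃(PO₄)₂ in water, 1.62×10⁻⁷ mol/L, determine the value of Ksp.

Zn₃(PO₄)₂(s) ⇌ 3 Zn²⁺(aq) + 2 PO₄³⁻(aq)
Call the molar solubility s, so that [Zn²⁺] = 3s and [PO₄³⁻] = 2s.
Ksp = [Zn²⁺]^3[PO₄³⁻]^2 = (3s)^3 · (2s)^2 = 108s^5
Ksp = 108 × (1.62×10⁻⁷)^5 = 1.21×10⁻³²

Ksp = 1.21×10⁻³²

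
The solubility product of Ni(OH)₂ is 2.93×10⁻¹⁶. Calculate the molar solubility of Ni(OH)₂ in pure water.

Ni(OH)₂(s) ⇌ Ni²⁺(aq) + 2 OH⁻(aq)
Call the molar solubility s, so that [Ni²⁺] = s and [OH⁻] = 2s.
Ksp = [Ni²⁺][OH⁻]^2 = s · (2s)^2 = 4s^3
4s^3 = 2.93×10⁻¹⁶  ⇒  s^3 = 7.33×10⁻¹⁷
Taking the 3rd root, s = 4.18×10⁻⁶ mol/L.

4.18×10⁻⁶ M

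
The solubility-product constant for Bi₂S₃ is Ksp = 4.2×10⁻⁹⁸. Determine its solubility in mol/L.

1.3×10⁻²⁰ M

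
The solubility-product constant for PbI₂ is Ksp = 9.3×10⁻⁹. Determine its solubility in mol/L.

1.3×10⁻³ M

PbI₂(s) ⇌ Pb²⁺(aq) + 2 I⁻(aq)
With molar solubility s: [Pb²⁺] = s, [I⁻] = 2s.
Ksp = [Pb²⁺][I⁻]^2 = s · (2s)^2 = 4s^3
4s^3 = 9.3×10⁻⁹  ⇒  s^3 = 2.3×10⁻⁹
s = 1.3×10⁻³ mol/L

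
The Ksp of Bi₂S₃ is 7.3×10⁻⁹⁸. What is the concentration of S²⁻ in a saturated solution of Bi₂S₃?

4.4×10⁻²⁰ M

Bi₂S₃(s) ⇌ 2 Bi³⁺(aq) + 3 S²⁻(aq)
For each mole of Bi₂S₃ that dissolves per liter, [Bi³⁺] = 2s and [S²⁻] = 3s; let s denote this solubility.
Ksp = [Bi³⁺]^2[S²⁻]^3 = (2s)^2 · (3s)^3 = 108s^5 = 7.3×10⁻⁹⁸
s = 1.5×10⁻²⁰ mol L⁻¹
[S²⁻] = 3s = 4.4×10⁻²⁰ mol L⁻¹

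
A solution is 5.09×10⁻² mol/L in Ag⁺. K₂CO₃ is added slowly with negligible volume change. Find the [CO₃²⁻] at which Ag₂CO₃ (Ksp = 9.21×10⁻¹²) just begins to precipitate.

The threshold for precipitation is Q = Ksp.
Ag₂CO₃(s) ⇌ 2 Ag⁺(aq) + CO₃²⁻(aq)
Ksp = [Ag⁺]^2[CO₃²⁻] = [CO₃²⁻](5.09×10⁻²)^2
[CO₃²⁻] = 9.21×10⁻¹² / (5.09×10⁻²)^2 = 3.55×10⁻⁹
[CO₃²⁻] = 3.55×10⁻⁹ mol/L

3.55×10⁻⁹ M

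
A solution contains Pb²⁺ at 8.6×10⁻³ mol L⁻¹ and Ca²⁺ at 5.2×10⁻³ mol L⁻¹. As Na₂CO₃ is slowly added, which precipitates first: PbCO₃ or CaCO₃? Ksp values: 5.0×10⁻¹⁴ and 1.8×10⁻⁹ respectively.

Precipitation of each salt begins when its ion product equals Ksp.
For PbCO₃: [CO₃²⁻] = (Ksp/[Pb²⁺]) = 5.8×10⁻¹² mol L⁻¹
For CaCO₃: [CO₃²⁻] = (Ksp/[Ca²⁺]) = 3.5×10⁻⁷ mol L⁻¹
The smaller threshold [CO₃²⁻] is reached first, so PbCO₃ precipitates first.

PbCO₃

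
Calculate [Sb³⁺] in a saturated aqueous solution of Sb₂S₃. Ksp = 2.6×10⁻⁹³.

Sb₂S₃(s) ⇌ 2 Sb³⁺(aq) + 3 S²⁻(aq)
Let s be the molar solubility. Then [Sb³⁺] = 2s and [S²⁻] = 3s.
Ksp = [Sb³⁺]^2[S²⁻]^3 = (2s)^2 · (3s)^3 = 108s^5 = 2.6×10⁻⁹³
s = 1.2×10⁻¹⁹ mol/L
[Sb³⁺] = 2s = 2.4×10⁻¹⁹ mol/L

2.4×10⁻¹⁹ M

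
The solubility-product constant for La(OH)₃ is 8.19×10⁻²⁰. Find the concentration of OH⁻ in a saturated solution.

2.23×10⁻⁵ M

La(OH)₃(s) ⇌ La³⁺(aq) + 3 OH⁻(aq)
With molar solubility s: [La³⁺] = s, [OH⁻] = 3s.
Ksp = [La³⁺][OH⁻]^3 = s · (3s)^3 = 27s^4 = 8.19×10⁻²⁰
s = 7.42×10⁻⁶ mol/L
[OH⁻] = 3s = 2.23×10⁻⁵ mol/L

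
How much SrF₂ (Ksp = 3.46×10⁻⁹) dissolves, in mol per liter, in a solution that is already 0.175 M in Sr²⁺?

7.03×10⁻⁵ M

SrF₂(s) ⇌ Sr²⁺(aq) + 2 F⁻(aq)
Let s be the solubility of SrF₂ here. The common ion gives [Sr²⁺] ≈ 0.175 M, and [F⁻] = 2s.
Ksp = [Sr²⁺][F⁻]^2 = (0.175)(2s)^2
(2s)^2 = 3.46×10⁻⁹ / (0.175) = 1.98×10⁻⁸
s = 7.03×10⁻⁵ M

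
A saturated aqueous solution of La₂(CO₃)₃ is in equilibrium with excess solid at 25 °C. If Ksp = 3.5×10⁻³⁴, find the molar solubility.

La₂(CO₃)₃(s) ⇌ 2 La³⁺(aq) + 3 CO₃²⁻(aq)
If s mol/L of La₂(CO₃)₃ dissolves, [La³⁺] = 2s and [CO₃²⁻] = 3s.
Ksp = [La³⁺]^2[CO₃²⁻]^3 = (2s)^2 · (3s)^3 = 108s^5
108s^5 = 3.5×10⁻³⁴  ⇒  s^5 = 3.2×10⁻³⁶
s = 8.0×10⁻⁸ M

8.0×10⁻⁸ M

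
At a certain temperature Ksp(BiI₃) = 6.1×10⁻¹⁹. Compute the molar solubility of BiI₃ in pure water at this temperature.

1.2×10⁻⁵ M

BiI₃(s) ⇌ Bi³⁺(aq) + 3 I⁻(aq)
Call the molar solubility s, so that [Bi³⁺] = s and [I⁻] = 3s.
Ksp = [Bi³⁺][I⁻]^3 = s · (3s)^3 = 27s^4
27s^4 = 6.1×10⁻¹⁹  ⇒  s^4 = 2.3×10⁻²⁰
s = 1.2×10⁻⁵ mol L⁻¹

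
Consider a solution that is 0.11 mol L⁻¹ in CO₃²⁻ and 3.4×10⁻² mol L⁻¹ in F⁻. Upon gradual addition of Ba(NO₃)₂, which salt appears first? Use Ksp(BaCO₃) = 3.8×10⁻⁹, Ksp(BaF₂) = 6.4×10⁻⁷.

BaCO₃

The threshold for precipitation is Q = Ksp.
For BaCO₃: [Ba²⁺] = (Ksp/[CO₃²⁻]) = 3.5×10⁻⁸ mol L⁻¹
For BaF₂: [Ba²⁺] = (Ksp/[F⁻]^2) = 5.5×10⁻⁴ mol L⁻¹
Since BaCO₃ needs less Ba²⁺ to reach saturation, it precipitates first.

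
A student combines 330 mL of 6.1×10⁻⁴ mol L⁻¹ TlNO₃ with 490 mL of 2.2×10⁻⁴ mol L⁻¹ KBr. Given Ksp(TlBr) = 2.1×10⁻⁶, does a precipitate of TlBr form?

Total volume after mixing = 330 + 490 = 820 mL.
[Tl⁺] = (6.1×10⁻⁴)(330)/820 = 2.5×10⁻⁴ mol L⁻¹
[Br⁻] = (2.2×10⁻⁴)(490)/820 = 1.3×10⁻⁴ mol L⁻¹
Q = [Tl⁺][Br⁻] = 3.2×10⁻⁸
Q < Ksp (3.2×10⁻⁸ vs 2.1×10⁻⁶); the solution remains unsaturated and no precipitate forms.

No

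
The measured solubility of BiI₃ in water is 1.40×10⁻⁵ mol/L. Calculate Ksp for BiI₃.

Ksp = 1.04×10⁻¹⁸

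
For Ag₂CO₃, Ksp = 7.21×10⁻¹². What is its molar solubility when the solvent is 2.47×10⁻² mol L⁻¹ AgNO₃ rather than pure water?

1.18×10⁻⁸ M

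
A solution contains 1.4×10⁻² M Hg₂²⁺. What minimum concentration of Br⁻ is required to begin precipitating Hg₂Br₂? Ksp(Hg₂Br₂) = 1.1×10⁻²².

8.9×10⁻¹¹ M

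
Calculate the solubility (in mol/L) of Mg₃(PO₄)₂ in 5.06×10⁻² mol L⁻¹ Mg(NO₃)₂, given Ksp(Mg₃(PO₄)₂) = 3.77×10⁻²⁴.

8.53×10⁻¹¹ M

Mg₃(PO₄)₂(s) ⇌ 3 Mg²⁺(aq) + 2 PO₄³⁻(aq)
Let s be the solubility of Mg₃(PO₄)₂ here. The common ion gives [Mg²⁺] ≈ 5.06×10⁻² mol L⁻¹, and [PO₄³⁻] = 2s.
Ksp = [Mg²⁺]^3[PO₄³⁻]^2 = (5.06×10⁻²)^3(2s)^2
(2s)^2 = 3.77×10⁻²⁴ / (5.06×10⁻²)^3 = 2.91×10⁻²⁰
s = 8.53×10⁻¹¹ mol L⁻¹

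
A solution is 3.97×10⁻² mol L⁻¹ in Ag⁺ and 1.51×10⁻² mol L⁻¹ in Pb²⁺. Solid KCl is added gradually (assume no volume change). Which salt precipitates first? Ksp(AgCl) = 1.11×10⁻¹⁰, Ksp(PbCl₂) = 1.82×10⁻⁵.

AgCl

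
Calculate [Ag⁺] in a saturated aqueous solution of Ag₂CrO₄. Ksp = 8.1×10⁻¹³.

1.2×10⁻⁴ M

Ag₂CrO₄(s) ⇌ 2 Ag⁺(aq) + CrO₄²⁻(aq)
For each mole of Ag₂CrO₄ that dissolves per liter, [Ag⁺] = 2s and [CrO₄²⁻] = s; let s denote this solubility.
Ksp = [Ag⁺]^2[CrO₄²⁻] = (2s)^2 · s = 4s^3 = 8.1×10⁻¹³
s = 5.9×10⁻⁵ M
[Ag⁺] = 2s = 1.2×10⁻⁴ M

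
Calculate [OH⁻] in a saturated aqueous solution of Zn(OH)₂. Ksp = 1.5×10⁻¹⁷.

Zn(OH)₂(s) ⇌ Zn²⁺(aq) + 2 OH⁻(aq)
Let s be the molar solubility. Then [Zn²⁺] = s and [OH⁻] = 2s.
Ksp = [Zn²⁺][OH⁻]^2 = s · (2s)^2 = 4s^3 = 1.5×10⁻¹⁷
s = 1.6×10⁻⁶ M
[OH⁻] = 2s = 3.1×10⁻⁶ M

3.1×10⁻⁶ M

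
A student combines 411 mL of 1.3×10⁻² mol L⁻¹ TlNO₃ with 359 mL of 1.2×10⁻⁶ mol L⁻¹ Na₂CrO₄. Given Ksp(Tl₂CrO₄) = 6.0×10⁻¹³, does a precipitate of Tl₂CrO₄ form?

The combined volume is 770 mL.
[Tl⁺] = (1.3×10⁻²)(411)/770 = 6.9×10⁻³ mol L⁻¹
[CrO₄²⁻] = (1.2×10⁻⁶)(359)/770 = 5.6×10⁻⁷ mol L⁻¹
Q = [Tl⁺]^2[CrO₄²⁻] = 2.7×10⁻¹¹
Q = 2.7×10⁻¹¹ > Ksp = 6.0×10⁻¹³, so the solution is supersaturated and Tl₂CrO₄ precipitates.

Yes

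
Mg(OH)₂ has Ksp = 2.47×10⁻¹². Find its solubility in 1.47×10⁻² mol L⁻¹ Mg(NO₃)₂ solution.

6.48×10⁻⁶ M

Mg(OH)₂(s) ⇌ Mg²⁺(aq) + 2 OH⁻(aq)
The solution already contains Mg²⁺ at 1.47×10⁻² mol L⁻¹. Let s be the molar solubility of Mg(OH)₂.
[Mg²⁺] ≈ 1.47×10⁻² mol L⁻¹ (common ion dominates); [OH⁻] = 2s.
Ksp = [Mg²⁺][OH⁻]^2 = (1.47×10⁻²)(2s)^2
(2s)^2 = 2.47×10⁻¹² / (1.47×10⁻²) = 1.68×10⁻¹⁰
s = 6.48×10⁻⁶ mol L⁻¹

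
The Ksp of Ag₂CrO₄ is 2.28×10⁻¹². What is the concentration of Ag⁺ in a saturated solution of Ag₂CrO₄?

Ag₂CrO₄(s) ⇌ 2 Ag⁺(aq) + CrO₄²⁻(aq)
Let s be the molar solubility. Then [Ag⁺] = 2s and [CrO₄²⁻] = s.
Ksp = [Ag⁺]^2[CrO₄²⁻] = (2s)^2 · s = 4s^3 = 2.28×10⁻¹²
s = 8.29×10⁻⁵ M
[Ag⁺] = 2s = 1.66×10⁻⁴ M

1.66×10⁻⁴ M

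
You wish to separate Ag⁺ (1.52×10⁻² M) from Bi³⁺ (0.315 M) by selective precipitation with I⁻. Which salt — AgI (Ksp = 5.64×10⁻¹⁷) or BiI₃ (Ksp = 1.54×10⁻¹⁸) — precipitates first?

AgI

The threshold for precipitation is Q = Ksp.
For AgI: [I⁻] = (Ksp/[Ag⁺]) = 3.71×10⁻¹⁵ M
For BiI₃: [I⁻] = (Ksp/[Bi³⁺])^(1/3) = 1.70×10⁻⁶ M
The smaller threshold [I⁻] is reached first, so AgI precipitates first.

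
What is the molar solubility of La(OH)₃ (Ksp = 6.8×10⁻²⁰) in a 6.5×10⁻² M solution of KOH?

La(OH)₃(s) ⇌ La³⁺(aq) + 3 OH⁻(aq)
The solution already contains OH⁻ at 6.5×10⁻² M. Let s be the molar solubility of La(OH)₃.
[OH⁻] ≈ 6.5×10⁻² M (common ion dominates); [La³⁺] = s.
Ksp = [La³⁺][OH⁻]^3 = s(6.5×10⁻²)^3
s = 6.8×10⁻²⁰ / (6.5×10⁻²)^3 = 2.5×10⁻¹⁶
s = 2.5×10⁻¹⁶ M

2.5×10⁻¹⁶ M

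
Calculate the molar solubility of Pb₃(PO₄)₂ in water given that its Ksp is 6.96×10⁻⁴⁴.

9.16×10⁻¹⁰ M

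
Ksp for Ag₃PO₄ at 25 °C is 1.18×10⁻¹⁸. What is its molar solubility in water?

Ag₃PO₄(s) ⇌ 3 Ag⁺(aq) + PO₄³⁻(aq)
If s mol/L of Ag₃PO₄ dissolves, [Ag⁺] = 3s and [PO₄³⁻] = s.
Ksp = [Ag⁺]^3[PO₄³⁻] = (3s)^3 · s = 27s^4
27s^4 = 1.18×10⁻¹⁸  ⇒  s^4 = 4.37×10⁻²⁰
Taking the 4th root, s = 1.45×10⁻⁵ M.

1.45×10⁻⁵ M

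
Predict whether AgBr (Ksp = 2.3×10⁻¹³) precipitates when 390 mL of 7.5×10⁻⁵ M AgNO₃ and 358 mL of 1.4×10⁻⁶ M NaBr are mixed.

Total volume after mixing = 390 + 358 = 748 mL.
[Ag⁺] = (7.5×10⁻⁵)(390)/748 = 3.9×10⁻⁵ M
[Br⁻] = (1.4×10⁻⁶)(358)/748 = 6.7×10⁻⁷ M
Q = [Ag⁺][Br⁻] = 2.6×10⁻¹¹
Q = 2.6×10⁻¹¹ > Ksp = 2.3×10⁻¹³, so the solution is supersaturated and AgBr precipitates.

Yes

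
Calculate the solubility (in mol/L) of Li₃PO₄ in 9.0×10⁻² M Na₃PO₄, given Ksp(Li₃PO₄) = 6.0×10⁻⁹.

Li₃PO₄(s) ⇌ 3 Li⁺(aq) + PO₄³⁻(aq)
With PO₄³⁻ already at 9.0×10⁻² M and s small, take [PO₄³⁻] ≈ 9.0×10⁻² M and [Li⁺] = 3s.
Ksp = [Li⁺]^3[PO₄³⁻] = (3s)^3(9.0×10⁻²)
(3s)^3 = 6.0×10⁻⁹ / (9.0×10⁻²) = 6.7×10⁻⁸
s = 1.4×10⁻³ M

1.4×10⁻³ M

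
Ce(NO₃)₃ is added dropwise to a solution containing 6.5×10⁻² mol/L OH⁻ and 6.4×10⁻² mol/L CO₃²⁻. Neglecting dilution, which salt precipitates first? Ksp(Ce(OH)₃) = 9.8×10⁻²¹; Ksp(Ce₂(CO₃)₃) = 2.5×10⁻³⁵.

Ce(OH)₃

Precipitation of each salt begins when its ion product equals Ksp.
For Ce(OH)₃: [Ce³⁺] = (Ksp/[OH⁻]^3) = 3.6×10⁻¹⁷ mol/L
For Ce₂(CO₃)₃: [Ce³⁺] = (Ksp/[CO₃²⁻]^3)^(1/2) = 3.1×10⁻¹⁶ mol/L
Since Ce(OH)₃ needs less Ce³⁺ to reach saturation, it precipitates first.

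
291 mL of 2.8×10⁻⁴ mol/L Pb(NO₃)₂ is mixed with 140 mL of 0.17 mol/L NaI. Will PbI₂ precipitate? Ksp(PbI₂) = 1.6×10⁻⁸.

After mixing, V = 291 mL + 140 mL = 431 mL.
[Pb²⁺] = (2.8×10⁻⁴)(291)/431 = 1.9×10⁻⁴ mol/L
[I⁻] = (0.17)(140)/431 = 5.5×10⁻² mol/L
Q = [Pb²⁺][I⁻]^2 = 5.8×10⁻⁷
Since Q (5.8×10⁻⁷) exceeds Ksp (1.6×10⁻⁸), PbI₂ will precipitate.

Yes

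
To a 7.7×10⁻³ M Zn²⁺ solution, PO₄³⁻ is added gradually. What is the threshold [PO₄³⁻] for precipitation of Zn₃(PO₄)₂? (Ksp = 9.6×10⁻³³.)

Precipitation of each salt begins when its ion product equals Ksp.
Zn₃(PO₄)₂(s) ⇌ 3 Zn²⁺(aq) + 2 PO₄³⁻(aq)
Ksp = [Zn²⁺]^3[PO₄³⁻]^2 = [PO₄³⁻]^2(7.7×10⁻³)^3
[PO₄³⁻]^2 = 9.6×10⁻³³ / (7.7×10⁻³)^3 = 2.1×10⁻²⁶
[PO₄³⁻] = 1.5×10⁻¹³ M

1.5×10⁻¹³ M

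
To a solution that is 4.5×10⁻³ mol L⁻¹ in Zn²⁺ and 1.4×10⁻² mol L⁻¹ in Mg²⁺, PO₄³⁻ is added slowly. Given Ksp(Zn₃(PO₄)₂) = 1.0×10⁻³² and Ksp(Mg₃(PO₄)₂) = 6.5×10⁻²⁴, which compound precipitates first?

Zn₃(PO₄)₂

The threshold for precipitation is Q = Ksp.
For Zn₃(PO₄)₂: [PO₄³⁻] = (Ksp/[Zn²⁺]^3)^(1/2) = 3.3×10⁻¹³ mol L⁻¹
For Mg₃(PO₄)₂: [PO₄³⁻] = (Ksp/[Mg²⁺]^3)^(1/2) = 1.5×10⁻⁹ mol L⁻¹
Zn₃(PO₄)₂ requires the lower [PO₄³⁻], so it precipitates first.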